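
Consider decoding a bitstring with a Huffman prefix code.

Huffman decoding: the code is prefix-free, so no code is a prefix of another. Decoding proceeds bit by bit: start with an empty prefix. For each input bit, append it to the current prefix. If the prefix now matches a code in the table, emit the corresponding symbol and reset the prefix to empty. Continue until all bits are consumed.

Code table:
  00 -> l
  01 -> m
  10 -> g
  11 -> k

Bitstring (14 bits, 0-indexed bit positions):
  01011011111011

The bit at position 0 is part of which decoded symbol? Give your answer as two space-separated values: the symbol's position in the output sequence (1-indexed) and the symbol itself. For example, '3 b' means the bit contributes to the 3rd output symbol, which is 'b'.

Answer: 1 m

Derivation:
Bit 0: prefix='0' (no match yet)
Bit 1: prefix='01' -> emit 'm', reset
Bit 2: prefix='0' (no match yet)
Bit 3: prefix='01' -> emit 'm', reset
Bit 4: prefix='1' (no match yet)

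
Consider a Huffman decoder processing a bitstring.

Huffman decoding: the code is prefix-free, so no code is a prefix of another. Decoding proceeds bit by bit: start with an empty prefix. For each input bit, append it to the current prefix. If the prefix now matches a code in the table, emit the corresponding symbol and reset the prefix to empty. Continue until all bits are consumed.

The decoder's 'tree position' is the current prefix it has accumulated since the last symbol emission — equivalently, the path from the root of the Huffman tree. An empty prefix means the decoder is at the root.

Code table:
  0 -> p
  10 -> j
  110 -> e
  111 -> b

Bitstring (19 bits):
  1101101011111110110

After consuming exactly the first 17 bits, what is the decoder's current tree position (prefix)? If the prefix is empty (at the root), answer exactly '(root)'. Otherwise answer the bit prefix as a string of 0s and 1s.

Answer: 1

Derivation:
Bit 0: prefix='1' (no match yet)
Bit 1: prefix='11' (no match yet)
Bit 2: prefix='110' -> emit 'e', reset
Bit 3: prefix='1' (no match yet)
Bit 4: prefix='11' (no match yet)
Bit 5: prefix='110' -> emit 'e', reset
Bit 6: prefix='1' (no match yet)
Bit 7: prefix='10' -> emit 'j', reset
Bit 8: prefix='1' (no match yet)
Bit 9: prefix='11' (no match yet)
Bit 10: prefix='111' -> emit 'b', reset
Bit 11: prefix='1' (no match yet)
Bit 12: prefix='11' (no match yet)
Bit 13: prefix='111' -> emit 'b', reset
Bit 14: prefix='1' (no match yet)
Bit 15: prefix='10' -> emit 'j', reset
Bit 16: prefix='1' (no match yet)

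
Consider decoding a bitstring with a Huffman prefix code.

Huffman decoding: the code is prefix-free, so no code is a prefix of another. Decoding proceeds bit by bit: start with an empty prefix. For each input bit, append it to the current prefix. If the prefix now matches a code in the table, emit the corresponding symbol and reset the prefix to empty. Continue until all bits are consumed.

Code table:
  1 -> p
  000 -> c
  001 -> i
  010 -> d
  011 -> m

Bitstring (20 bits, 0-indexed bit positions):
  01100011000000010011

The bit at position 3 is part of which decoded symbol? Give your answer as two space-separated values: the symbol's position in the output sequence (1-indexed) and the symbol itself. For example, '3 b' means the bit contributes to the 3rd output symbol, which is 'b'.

Answer: 2 c

Derivation:
Bit 0: prefix='0' (no match yet)
Bit 1: prefix='01' (no match yet)
Bit 2: prefix='011' -> emit 'm', reset
Bit 3: prefix='0' (no match yet)
Bit 4: prefix='00' (no match yet)
Bit 5: prefix='000' -> emit 'c', reset
Bit 6: prefix='1' -> emit 'p', reset
Bit 7: prefix='1' -> emit 'p', reset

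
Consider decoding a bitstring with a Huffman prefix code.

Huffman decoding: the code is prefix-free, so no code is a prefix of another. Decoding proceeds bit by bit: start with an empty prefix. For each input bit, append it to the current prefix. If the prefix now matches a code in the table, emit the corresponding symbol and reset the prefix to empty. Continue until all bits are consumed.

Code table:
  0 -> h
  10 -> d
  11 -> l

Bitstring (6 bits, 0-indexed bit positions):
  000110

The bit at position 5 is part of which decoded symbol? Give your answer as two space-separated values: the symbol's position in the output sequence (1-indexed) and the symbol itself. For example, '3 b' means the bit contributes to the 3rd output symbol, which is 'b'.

Bit 0: prefix='0' -> emit 'h', reset
Bit 1: prefix='0' -> emit 'h', reset
Bit 2: prefix='0' -> emit 'h', reset
Bit 3: prefix='1' (no match yet)
Bit 4: prefix='11' -> emit 'l', reset
Bit 5: prefix='0' -> emit 'h', reset

Answer: 5 h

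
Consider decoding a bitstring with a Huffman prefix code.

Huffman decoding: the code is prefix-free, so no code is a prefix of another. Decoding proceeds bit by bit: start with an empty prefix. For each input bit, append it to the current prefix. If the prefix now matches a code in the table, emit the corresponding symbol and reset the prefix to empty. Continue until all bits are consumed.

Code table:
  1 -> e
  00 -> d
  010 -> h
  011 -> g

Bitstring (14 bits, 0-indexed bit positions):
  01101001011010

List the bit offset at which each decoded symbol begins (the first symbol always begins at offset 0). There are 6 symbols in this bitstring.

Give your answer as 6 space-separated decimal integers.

Answer: 0 3 6 9 10 11

Derivation:
Bit 0: prefix='0' (no match yet)
Bit 1: prefix='01' (no match yet)
Bit 2: prefix='011' -> emit 'g', reset
Bit 3: prefix='0' (no match yet)
Bit 4: prefix='01' (no match yet)
Bit 5: prefix='010' -> emit 'h', reset
Bit 6: prefix='0' (no match yet)
Bit 7: prefix='01' (no match yet)
Bit 8: prefix='010' -> emit 'h', reset
Bit 9: prefix='1' -> emit 'e', reset
Bit 10: prefix='1' -> emit 'e', reset
Bit 11: prefix='0' (no match yet)
Bit 12: prefix='01' (no match yet)
Bit 13: prefix='010' -> emit 'h', reset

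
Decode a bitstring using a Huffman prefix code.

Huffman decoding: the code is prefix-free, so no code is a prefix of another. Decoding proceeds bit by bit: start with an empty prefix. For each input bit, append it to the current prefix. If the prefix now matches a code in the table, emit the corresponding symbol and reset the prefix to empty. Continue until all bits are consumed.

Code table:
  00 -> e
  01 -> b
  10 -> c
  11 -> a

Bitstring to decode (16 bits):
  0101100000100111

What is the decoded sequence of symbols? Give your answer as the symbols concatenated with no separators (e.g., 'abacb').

Answer: bbceecba

Derivation:
Bit 0: prefix='0' (no match yet)
Bit 1: prefix='01' -> emit 'b', reset
Bit 2: prefix='0' (no match yet)
Bit 3: prefix='01' -> emit 'b', reset
Bit 4: prefix='1' (no match yet)
Bit 5: prefix='10' -> emit 'c', reset
Bit 6: prefix='0' (no match yet)
Bit 7: prefix='00' -> emit 'e', reset
Bit 8: prefix='0' (no match yet)
Bit 9: prefix='00' -> emit 'e', reset
Bit 10: prefix='1' (no match yet)
Bit 11: prefix='10' -> emit 'c', reset
Bit 12: prefix='0' (no match yet)
Bit 13: prefix='01' -> emit 'b', reset
Bit 14: prefix='1' (no match yet)
Bit 15: prefix='11' -> emit 'a', reset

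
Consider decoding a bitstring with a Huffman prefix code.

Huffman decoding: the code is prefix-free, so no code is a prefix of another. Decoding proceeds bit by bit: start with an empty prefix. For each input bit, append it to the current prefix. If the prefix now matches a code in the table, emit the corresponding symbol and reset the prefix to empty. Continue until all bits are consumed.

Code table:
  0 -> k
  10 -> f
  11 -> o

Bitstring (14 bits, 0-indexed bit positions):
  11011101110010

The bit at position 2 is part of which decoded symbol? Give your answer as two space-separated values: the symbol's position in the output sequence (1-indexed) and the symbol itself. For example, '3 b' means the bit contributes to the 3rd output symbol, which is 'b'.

Bit 0: prefix='1' (no match yet)
Bit 1: prefix='11' -> emit 'o', reset
Bit 2: prefix='0' -> emit 'k', reset
Bit 3: prefix='1' (no match yet)
Bit 4: prefix='11' -> emit 'o', reset
Bit 5: prefix='1' (no match yet)
Bit 6: prefix='10' -> emit 'f', reset

Answer: 2 k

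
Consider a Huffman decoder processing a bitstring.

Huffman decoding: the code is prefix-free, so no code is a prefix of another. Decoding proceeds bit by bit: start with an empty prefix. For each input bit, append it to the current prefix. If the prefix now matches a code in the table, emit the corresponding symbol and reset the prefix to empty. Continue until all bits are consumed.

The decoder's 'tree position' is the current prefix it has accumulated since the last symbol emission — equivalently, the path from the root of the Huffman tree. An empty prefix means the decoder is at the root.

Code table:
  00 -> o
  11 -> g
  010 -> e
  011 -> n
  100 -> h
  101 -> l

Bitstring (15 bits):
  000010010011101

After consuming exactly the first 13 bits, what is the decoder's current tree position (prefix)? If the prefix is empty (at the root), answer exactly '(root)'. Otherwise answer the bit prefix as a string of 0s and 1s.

Bit 0: prefix='0' (no match yet)
Bit 1: prefix='00' -> emit 'o', reset
Bit 2: prefix='0' (no match yet)
Bit 3: prefix='00' -> emit 'o', reset
Bit 4: prefix='1' (no match yet)
Bit 5: prefix='10' (no match yet)
Bit 6: prefix='100' -> emit 'h', reset
Bit 7: prefix='1' (no match yet)
Bit 8: prefix='10' (no match yet)
Bit 9: prefix='100' -> emit 'h', reset
Bit 10: prefix='1' (no match yet)
Bit 11: prefix='11' -> emit 'g', reset
Bit 12: prefix='1' (no match yet)

Answer: 1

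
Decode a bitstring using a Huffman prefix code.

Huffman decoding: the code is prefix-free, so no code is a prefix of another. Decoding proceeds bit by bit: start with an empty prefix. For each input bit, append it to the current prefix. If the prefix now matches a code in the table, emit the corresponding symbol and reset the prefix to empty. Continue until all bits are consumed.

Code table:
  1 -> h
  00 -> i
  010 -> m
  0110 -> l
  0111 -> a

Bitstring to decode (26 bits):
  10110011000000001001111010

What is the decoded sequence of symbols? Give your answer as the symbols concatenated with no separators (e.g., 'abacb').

Bit 0: prefix='1' -> emit 'h', reset
Bit 1: prefix='0' (no match yet)
Bit 2: prefix='01' (no match yet)
Bit 3: prefix='011' (no match yet)
Bit 4: prefix='0110' -> emit 'l', reset
Bit 5: prefix='0' (no match yet)
Bit 6: prefix='01' (no match yet)
Bit 7: prefix='011' (no match yet)
Bit 8: prefix='0110' -> emit 'l', reset
Bit 9: prefix='0' (no match yet)
Bit 10: prefix='00' -> emit 'i', reset
Bit 11: prefix='0' (no match yet)
Bit 12: prefix='00' -> emit 'i', reset
Bit 13: prefix='0' (no match yet)
Bit 14: prefix='00' -> emit 'i', reset
Bit 15: prefix='0' (no match yet)
Bit 16: prefix='01' (no match yet)
Bit 17: prefix='010' -> emit 'm', reset
Bit 18: prefix='0' (no match yet)
Bit 19: prefix='01' (no match yet)
Bit 20: prefix='011' (no match yet)
Bit 21: prefix='0111' -> emit 'a', reset
Bit 22: prefix='1' -> emit 'h', reset
Bit 23: prefix='0' (no match yet)
Bit 24: prefix='01' (no match yet)
Bit 25: prefix='010' -> emit 'm', reset

Answer: hlliiimahm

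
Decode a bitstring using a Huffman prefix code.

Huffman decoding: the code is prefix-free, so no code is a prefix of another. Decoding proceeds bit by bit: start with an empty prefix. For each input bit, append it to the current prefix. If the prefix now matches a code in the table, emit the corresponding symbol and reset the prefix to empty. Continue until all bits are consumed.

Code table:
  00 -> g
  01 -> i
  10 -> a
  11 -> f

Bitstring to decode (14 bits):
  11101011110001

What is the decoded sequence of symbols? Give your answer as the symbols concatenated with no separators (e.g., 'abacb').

Answer: faaffgi

Derivation:
Bit 0: prefix='1' (no match yet)
Bit 1: prefix='11' -> emit 'f', reset
Bit 2: prefix='1' (no match yet)
Bit 3: prefix='10' -> emit 'a', reset
Bit 4: prefix='1' (no match yet)
Bit 5: prefix='10' -> emit 'a', reset
Bit 6: prefix='1' (no match yet)
Bit 7: prefix='11' -> emit 'f', reset
Bit 8: prefix='1' (no match yet)
Bit 9: prefix='11' -> emit 'f', reset
Bit 10: prefix='0' (no match yet)
Bit 11: prefix='00' -> emit 'g', reset
Bit 12: prefix='0' (no match yet)
Bit 13: prefix='01' -> emit 'i', reset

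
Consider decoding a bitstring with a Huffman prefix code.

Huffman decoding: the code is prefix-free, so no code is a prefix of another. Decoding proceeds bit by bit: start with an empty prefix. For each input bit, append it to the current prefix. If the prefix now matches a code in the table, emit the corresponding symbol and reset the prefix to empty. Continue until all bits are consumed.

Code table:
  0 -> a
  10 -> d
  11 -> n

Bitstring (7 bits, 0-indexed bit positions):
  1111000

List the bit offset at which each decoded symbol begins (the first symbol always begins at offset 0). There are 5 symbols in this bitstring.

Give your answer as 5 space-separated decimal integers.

Bit 0: prefix='1' (no match yet)
Bit 1: prefix='11' -> emit 'n', reset
Bit 2: prefix='1' (no match yet)
Bit 3: prefix='11' -> emit 'n', reset
Bit 4: prefix='0' -> emit 'a', reset
Bit 5: prefix='0' -> emit 'a', reset
Bit 6: prefix='0' -> emit 'a', reset

Answer: 0 2 4 5 6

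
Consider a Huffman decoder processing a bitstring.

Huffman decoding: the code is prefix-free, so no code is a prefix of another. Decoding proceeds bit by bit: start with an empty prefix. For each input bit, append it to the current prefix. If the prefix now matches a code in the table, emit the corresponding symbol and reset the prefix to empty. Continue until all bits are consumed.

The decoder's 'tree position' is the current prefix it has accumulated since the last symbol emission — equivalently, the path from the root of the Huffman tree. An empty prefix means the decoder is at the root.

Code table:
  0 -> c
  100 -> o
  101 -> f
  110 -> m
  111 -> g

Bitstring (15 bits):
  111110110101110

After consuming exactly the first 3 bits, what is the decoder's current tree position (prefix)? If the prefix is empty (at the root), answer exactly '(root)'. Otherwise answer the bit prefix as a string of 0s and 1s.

Bit 0: prefix='1' (no match yet)
Bit 1: prefix='11' (no match yet)
Bit 2: prefix='111' -> emit 'g', reset

Answer: (root)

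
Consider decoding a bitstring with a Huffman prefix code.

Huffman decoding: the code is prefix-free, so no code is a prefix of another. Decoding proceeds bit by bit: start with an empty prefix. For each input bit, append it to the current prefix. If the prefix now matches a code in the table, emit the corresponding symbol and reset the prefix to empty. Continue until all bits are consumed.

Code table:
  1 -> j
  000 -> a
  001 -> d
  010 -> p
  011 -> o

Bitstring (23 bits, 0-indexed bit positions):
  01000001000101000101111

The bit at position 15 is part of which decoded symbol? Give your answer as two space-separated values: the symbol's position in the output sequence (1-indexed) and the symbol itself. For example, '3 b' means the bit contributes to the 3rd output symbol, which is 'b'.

Bit 0: prefix='0' (no match yet)
Bit 1: prefix='01' (no match yet)
Bit 2: prefix='010' -> emit 'p', reset
Bit 3: prefix='0' (no match yet)
Bit 4: prefix='00' (no match yet)
Bit 5: prefix='000' -> emit 'a', reset
Bit 6: prefix='0' (no match yet)
Bit 7: prefix='01' (no match yet)
Bit 8: prefix='010' -> emit 'p', reset
Bit 9: prefix='0' (no match yet)
Bit 10: prefix='00' (no match yet)
Bit 11: prefix='001' -> emit 'd', reset
Bit 12: prefix='0' (no match yet)
Bit 13: prefix='01' (no match yet)
Bit 14: prefix='010' -> emit 'p', reset
Bit 15: prefix='0' (no match yet)
Bit 16: prefix='00' (no match yet)
Bit 17: prefix='001' -> emit 'd', reset
Bit 18: prefix='0' (no match yet)
Bit 19: prefix='01' (no match yet)

Answer: 6 d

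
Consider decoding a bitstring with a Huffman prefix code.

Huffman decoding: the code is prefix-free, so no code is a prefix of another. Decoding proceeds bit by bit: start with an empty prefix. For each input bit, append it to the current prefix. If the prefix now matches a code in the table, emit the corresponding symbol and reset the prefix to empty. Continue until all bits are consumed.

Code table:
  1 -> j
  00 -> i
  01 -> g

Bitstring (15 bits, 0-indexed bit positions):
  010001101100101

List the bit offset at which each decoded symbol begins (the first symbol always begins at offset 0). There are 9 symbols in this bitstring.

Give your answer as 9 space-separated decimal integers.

Answer: 0 2 4 6 7 9 10 12 13

Derivation:
Bit 0: prefix='0' (no match yet)
Bit 1: prefix='01' -> emit 'g', reset
Bit 2: prefix='0' (no match yet)
Bit 3: prefix='00' -> emit 'i', reset
Bit 4: prefix='0' (no match yet)
Bit 5: prefix='01' -> emit 'g', reset
Bit 6: prefix='1' -> emit 'j', reset
Bit 7: prefix='0' (no match yet)
Bit 8: prefix='01' -> emit 'g', reset
Bit 9: prefix='1' -> emit 'j', reset
Bit 10: prefix='0' (no match yet)
Bit 11: prefix='00' -> emit 'i', reset
Bit 12: prefix='1' -> emit 'j', reset
Bit 13: prefix='0' (no match yet)
Bit 14: prefix='01' -> emit 'g', reset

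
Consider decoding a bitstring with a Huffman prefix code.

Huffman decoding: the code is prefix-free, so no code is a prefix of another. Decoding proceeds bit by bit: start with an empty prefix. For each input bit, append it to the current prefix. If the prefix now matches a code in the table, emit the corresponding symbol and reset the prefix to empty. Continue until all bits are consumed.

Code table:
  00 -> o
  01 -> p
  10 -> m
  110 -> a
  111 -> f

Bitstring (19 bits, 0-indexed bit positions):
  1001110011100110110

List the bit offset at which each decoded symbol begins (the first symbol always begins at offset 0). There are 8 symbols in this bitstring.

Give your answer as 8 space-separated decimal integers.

Bit 0: prefix='1' (no match yet)
Bit 1: prefix='10' -> emit 'm', reset
Bit 2: prefix='0' (no match yet)
Bit 3: prefix='01' -> emit 'p', reset
Bit 4: prefix='1' (no match yet)
Bit 5: prefix='11' (no match yet)
Bit 6: prefix='110' -> emit 'a', reset
Bit 7: prefix='0' (no match yet)
Bit 8: prefix='01' -> emit 'p', reset
Bit 9: prefix='1' (no match yet)
Bit 10: prefix='11' (no match yet)
Bit 11: prefix='110' -> emit 'a', reset
Bit 12: prefix='0' (no match yet)
Bit 13: prefix='01' -> emit 'p', reset
Bit 14: prefix='1' (no match yet)
Bit 15: prefix='10' -> emit 'm', reset
Bit 16: prefix='1' (no match yet)
Bit 17: prefix='11' (no match yet)
Bit 18: prefix='110' -> emit 'a', reset

Answer: 0 2 4 7 9 12 14 16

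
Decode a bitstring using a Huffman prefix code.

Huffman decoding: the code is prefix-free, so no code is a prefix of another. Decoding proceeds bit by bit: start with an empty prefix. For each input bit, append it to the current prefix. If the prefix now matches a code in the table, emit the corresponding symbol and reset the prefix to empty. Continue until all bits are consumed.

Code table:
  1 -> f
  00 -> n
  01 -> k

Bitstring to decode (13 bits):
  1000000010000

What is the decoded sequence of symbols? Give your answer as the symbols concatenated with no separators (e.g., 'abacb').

Bit 0: prefix='1' -> emit 'f', reset
Bit 1: prefix='0' (no match yet)
Bit 2: prefix='00' -> emit 'n', reset
Bit 3: prefix='0' (no match yet)
Bit 4: prefix='00' -> emit 'n', reset
Bit 5: prefix='0' (no match yet)
Bit 6: prefix='00' -> emit 'n', reset
Bit 7: prefix='0' (no match yet)
Bit 8: prefix='01' -> emit 'k', reset
Bit 9: prefix='0' (no match yet)
Bit 10: prefix='00' -> emit 'n', reset
Bit 11: prefix='0' (no match yet)
Bit 12: prefix='00' -> emit 'n', reset

Answer: fnnnknn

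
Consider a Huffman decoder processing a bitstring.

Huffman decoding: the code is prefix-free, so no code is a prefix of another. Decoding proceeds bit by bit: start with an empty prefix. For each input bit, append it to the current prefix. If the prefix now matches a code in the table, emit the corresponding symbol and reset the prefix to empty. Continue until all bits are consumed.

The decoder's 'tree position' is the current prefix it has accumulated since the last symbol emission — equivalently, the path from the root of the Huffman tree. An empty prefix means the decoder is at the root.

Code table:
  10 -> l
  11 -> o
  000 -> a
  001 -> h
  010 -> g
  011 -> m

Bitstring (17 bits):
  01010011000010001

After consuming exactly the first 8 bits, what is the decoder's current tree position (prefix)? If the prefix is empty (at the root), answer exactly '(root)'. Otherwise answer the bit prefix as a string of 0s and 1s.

Bit 0: prefix='0' (no match yet)
Bit 1: prefix='01' (no match yet)
Bit 2: prefix='010' -> emit 'g', reset
Bit 3: prefix='1' (no match yet)
Bit 4: prefix='10' -> emit 'l', reset
Bit 5: prefix='0' (no match yet)
Bit 6: prefix='01' (no match yet)
Bit 7: prefix='011' -> emit 'm', reset

Answer: (root)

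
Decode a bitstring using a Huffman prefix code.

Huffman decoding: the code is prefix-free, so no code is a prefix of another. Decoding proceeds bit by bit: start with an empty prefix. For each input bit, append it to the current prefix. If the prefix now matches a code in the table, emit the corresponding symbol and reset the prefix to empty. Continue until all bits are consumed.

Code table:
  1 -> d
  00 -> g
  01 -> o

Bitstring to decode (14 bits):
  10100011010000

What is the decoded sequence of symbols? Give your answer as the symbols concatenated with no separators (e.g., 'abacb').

Bit 0: prefix='1' -> emit 'd', reset
Bit 1: prefix='0' (no match yet)
Bit 2: prefix='01' -> emit 'o', reset
Bit 3: prefix='0' (no match yet)
Bit 4: prefix='00' -> emit 'g', reset
Bit 5: prefix='0' (no match yet)
Bit 6: prefix='01' -> emit 'o', reset
Bit 7: prefix='1' -> emit 'd', reset
Bit 8: prefix='0' (no match yet)
Bit 9: prefix='01' -> emit 'o', reset
Bit 10: prefix='0' (no match yet)
Bit 11: prefix='00' -> emit 'g', reset
Bit 12: prefix='0' (no match yet)
Bit 13: prefix='00' -> emit 'g', reset

Answer: dogodogg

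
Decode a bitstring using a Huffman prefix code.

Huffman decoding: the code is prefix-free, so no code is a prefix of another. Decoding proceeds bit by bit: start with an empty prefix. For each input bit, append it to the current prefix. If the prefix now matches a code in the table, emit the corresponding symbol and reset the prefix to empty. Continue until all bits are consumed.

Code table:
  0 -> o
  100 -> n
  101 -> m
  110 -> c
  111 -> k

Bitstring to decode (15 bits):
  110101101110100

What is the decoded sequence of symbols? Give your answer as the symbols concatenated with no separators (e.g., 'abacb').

Bit 0: prefix='1' (no match yet)
Bit 1: prefix='11' (no match yet)
Bit 2: prefix='110' -> emit 'c', reset
Bit 3: prefix='1' (no match yet)
Bit 4: prefix='10' (no match yet)
Bit 5: prefix='101' -> emit 'm', reset
Bit 6: prefix='1' (no match yet)
Bit 7: prefix='10' (no match yet)
Bit 8: prefix='101' -> emit 'm', reset
Bit 9: prefix='1' (no match yet)
Bit 10: prefix='11' (no match yet)
Bit 11: prefix='110' -> emit 'c', reset
Bit 12: prefix='1' (no match yet)
Bit 13: prefix='10' (no match yet)
Bit 14: prefix='100' -> emit 'n', reset

Answer: cmmcn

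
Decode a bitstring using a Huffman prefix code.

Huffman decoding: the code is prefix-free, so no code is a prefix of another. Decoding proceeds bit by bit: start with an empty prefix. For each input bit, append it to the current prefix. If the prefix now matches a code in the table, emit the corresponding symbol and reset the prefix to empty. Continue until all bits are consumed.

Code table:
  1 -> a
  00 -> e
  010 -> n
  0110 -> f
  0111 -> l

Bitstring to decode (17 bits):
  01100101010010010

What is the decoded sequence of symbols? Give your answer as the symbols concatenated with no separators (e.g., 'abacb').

Answer: fnannn

Derivation:
Bit 0: prefix='0' (no match yet)
Bit 1: prefix='01' (no match yet)
Bit 2: prefix='011' (no match yet)
Bit 3: prefix='0110' -> emit 'f', reset
Bit 4: prefix='0' (no match yet)
Bit 5: prefix='01' (no match yet)
Bit 6: prefix='010' -> emit 'n', reset
Bit 7: prefix='1' -> emit 'a', reset
Bit 8: prefix='0' (no match yet)
Bit 9: prefix='01' (no match yet)
Bit 10: prefix='010' -> emit 'n', reset
Bit 11: prefix='0' (no match yet)
Bit 12: prefix='01' (no match yet)
Bit 13: prefix='010' -> emit 'n', reset
Bit 14: prefix='0' (no match yet)
Bit 15: prefix='01' (no match yet)
Bit 16: prefix='010' -> emit 'n', reset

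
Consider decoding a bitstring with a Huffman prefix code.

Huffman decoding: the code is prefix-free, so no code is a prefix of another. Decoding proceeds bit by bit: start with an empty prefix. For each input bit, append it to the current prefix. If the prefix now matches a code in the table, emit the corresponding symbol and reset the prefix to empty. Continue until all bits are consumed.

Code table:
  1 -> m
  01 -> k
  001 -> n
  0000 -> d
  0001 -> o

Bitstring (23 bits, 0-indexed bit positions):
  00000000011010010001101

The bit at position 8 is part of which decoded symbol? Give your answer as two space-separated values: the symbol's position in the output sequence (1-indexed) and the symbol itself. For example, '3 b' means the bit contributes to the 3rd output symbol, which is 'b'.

Answer: 3 k

Derivation:
Bit 0: prefix='0' (no match yet)
Bit 1: prefix='00' (no match yet)
Bit 2: prefix='000' (no match yet)
Bit 3: prefix='0000' -> emit 'd', reset
Bit 4: prefix='0' (no match yet)
Bit 5: prefix='00' (no match yet)
Bit 6: prefix='000' (no match yet)
Bit 7: prefix='0000' -> emit 'd', reset
Bit 8: prefix='0' (no match yet)
Bit 9: prefix='01' -> emit 'k', reset
Bit 10: prefix='1' -> emit 'm', reset
Bit 11: prefix='0' (no match yet)
Bit 12: prefix='01' -> emit 'k', reset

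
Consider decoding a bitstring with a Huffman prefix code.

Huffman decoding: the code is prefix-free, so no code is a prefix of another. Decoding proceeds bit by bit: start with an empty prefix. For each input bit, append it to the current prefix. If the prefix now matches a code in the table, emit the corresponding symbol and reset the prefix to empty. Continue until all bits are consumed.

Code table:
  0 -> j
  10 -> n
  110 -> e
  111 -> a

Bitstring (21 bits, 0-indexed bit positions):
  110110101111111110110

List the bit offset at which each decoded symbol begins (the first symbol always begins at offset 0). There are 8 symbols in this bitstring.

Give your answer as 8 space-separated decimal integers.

Answer: 0 3 6 8 11 14 17 18

Derivation:
Bit 0: prefix='1' (no match yet)
Bit 1: prefix='11' (no match yet)
Bit 2: prefix='110' -> emit 'e', reset
Bit 3: prefix='1' (no match yet)
Bit 4: prefix='11' (no match yet)
Bit 5: prefix='110' -> emit 'e', reset
Bit 6: prefix='1' (no match yet)
Bit 7: prefix='10' -> emit 'n', reset
Bit 8: prefix='1' (no match yet)
Bit 9: prefix='11' (no match yet)
Bit 10: prefix='111' -> emit 'a', reset
Bit 11: prefix='1' (no match yet)
Bit 12: prefix='11' (no match yet)
Bit 13: prefix='111' -> emit 'a', reset
Bit 14: prefix='1' (no match yet)
Bit 15: prefix='11' (no match yet)
Bit 16: prefix='111' -> emit 'a', reset
Bit 17: prefix='0' -> emit 'j', reset
Bit 18: prefix='1' (no match yet)
Bit 19: prefix='11' (no match yet)
Bit 20: prefix='110' -> emit 'e', reset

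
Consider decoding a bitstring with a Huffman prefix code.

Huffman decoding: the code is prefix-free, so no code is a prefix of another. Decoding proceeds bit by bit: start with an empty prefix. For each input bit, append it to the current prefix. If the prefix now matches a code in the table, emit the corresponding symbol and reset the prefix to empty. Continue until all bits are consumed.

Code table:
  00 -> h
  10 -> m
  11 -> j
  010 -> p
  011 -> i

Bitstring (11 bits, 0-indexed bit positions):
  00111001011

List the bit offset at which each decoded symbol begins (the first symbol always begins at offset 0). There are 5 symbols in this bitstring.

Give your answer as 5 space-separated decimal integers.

Answer: 0 2 4 6 9

Derivation:
Bit 0: prefix='0' (no match yet)
Bit 1: prefix='00' -> emit 'h', reset
Bit 2: prefix='1' (no match yet)
Bit 3: prefix='11' -> emit 'j', reset
Bit 4: prefix='1' (no match yet)
Bit 5: prefix='10' -> emit 'm', reset
Bit 6: prefix='0' (no match yet)
Bit 7: prefix='01' (no match yet)
Bit 8: prefix='010' -> emit 'p', reset
Bit 9: prefix='1' (no match yet)
Bit 10: prefix='11' -> emit 'j', reset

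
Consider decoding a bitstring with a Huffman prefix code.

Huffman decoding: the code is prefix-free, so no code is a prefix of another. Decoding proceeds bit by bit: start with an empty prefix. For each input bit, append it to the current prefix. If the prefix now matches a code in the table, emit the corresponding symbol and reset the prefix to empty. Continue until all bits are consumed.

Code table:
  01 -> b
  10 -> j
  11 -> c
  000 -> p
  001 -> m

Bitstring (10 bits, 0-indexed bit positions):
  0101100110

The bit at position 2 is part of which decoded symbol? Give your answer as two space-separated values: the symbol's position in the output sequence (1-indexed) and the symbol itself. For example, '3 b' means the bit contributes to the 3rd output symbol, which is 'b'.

Bit 0: prefix='0' (no match yet)
Bit 1: prefix='01' -> emit 'b', reset
Bit 2: prefix='0' (no match yet)
Bit 3: prefix='01' -> emit 'b', reset
Bit 4: prefix='1' (no match yet)
Bit 5: prefix='10' -> emit 'j', reset
Bit 6: prefix='0' (no match yet)

Answer: 2 b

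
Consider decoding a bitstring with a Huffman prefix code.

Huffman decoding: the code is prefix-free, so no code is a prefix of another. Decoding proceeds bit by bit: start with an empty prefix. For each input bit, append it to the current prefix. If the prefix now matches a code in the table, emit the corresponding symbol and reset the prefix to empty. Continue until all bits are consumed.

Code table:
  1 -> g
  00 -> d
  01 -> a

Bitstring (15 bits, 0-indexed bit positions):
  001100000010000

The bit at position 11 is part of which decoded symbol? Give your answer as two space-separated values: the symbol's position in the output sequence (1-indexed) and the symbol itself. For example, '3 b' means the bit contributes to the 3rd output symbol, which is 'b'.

Bit 0: prefix='0' (no match yet)
Bit 1: prefix='00' -> emit 'd', reset
Bit 2: prefix='1' -> emit 'g', reset
Bit 3: prefix='1' -> emit 'g', reset
Bit 4: prefix='0' (no match yet)
Bit 5: prefix='00' -> emit 'd', reset
Bit 6: prefix='0' (no match yet)
Bit 7: prefix='00' -> emit 'd', reset
Bit 8: prefix='0' (no match yet)
Bit 9: prefix='00' -> emit 'd', reset
Bit 10: prefix='1' -> emit 'g', reset
Bit 11: prefix='0' (no match yet)
Bit 12: prefix='00' -> emit 'd', reset
Bit 13: prefix='0' (no match yet)
Bit 14: prefix='00' -> emit 'd', reset

Answer: 8 d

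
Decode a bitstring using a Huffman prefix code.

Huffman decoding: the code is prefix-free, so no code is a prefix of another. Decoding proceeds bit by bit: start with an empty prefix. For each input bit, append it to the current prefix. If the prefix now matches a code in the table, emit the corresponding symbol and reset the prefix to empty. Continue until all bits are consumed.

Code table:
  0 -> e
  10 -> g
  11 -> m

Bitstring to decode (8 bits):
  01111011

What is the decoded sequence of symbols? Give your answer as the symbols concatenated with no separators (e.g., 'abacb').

Answer: emmem

Derivation:
Bit 0: prefix='0' -> emit 'e', reset
Bit 1: prefix='1' (no match yet)
Bit 2: prefix='11' -> emit 'm', reset
Bit 3: prefix='1' (no match yet)
Bit 4: prefix='11' -> emit 'm', reset
Bit 5: prefix='0' -> emit 'e', reset
Bit 6: prefix='1' (no match yet)
Bit 7: prefix='11' -> emit 'm', reset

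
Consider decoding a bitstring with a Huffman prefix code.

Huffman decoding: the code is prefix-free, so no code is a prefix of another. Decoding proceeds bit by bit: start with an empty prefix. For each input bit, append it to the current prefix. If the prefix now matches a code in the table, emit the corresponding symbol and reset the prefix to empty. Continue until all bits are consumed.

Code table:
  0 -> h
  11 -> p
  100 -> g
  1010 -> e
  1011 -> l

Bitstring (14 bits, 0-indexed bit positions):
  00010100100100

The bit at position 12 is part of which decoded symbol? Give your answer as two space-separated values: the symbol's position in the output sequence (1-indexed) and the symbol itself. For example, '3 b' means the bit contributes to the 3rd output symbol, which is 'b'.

Answer: 7 g

Derivation:
Bit 0: prefix='0' -> emit 'h', reset
Bit 1: prefix='0' -> emit 'h', reset
Bit 2: prefix='0' -> emit 'h', reset
Bit 3: prefix='1' (no match yet)
Bit 4: prefix='10' (no match yet)
Bit 5: prefix='101' (no match yet)
Bit 6: prefix='1010' -> emit 'e', reset
Bit 7: prefix='0' -> emit 'h', reset
Bit 8: prefix='1' (no match yet)
Bit 9: prefix='10' (no match yet)
Bit 10: prefix='100' -> emit 'g', reset
Bit 11: prefix='1' (no match yet)
Bit 12: prefix='10' (no match yet)
Bit 13: prefix='100' -> emit 'g', reset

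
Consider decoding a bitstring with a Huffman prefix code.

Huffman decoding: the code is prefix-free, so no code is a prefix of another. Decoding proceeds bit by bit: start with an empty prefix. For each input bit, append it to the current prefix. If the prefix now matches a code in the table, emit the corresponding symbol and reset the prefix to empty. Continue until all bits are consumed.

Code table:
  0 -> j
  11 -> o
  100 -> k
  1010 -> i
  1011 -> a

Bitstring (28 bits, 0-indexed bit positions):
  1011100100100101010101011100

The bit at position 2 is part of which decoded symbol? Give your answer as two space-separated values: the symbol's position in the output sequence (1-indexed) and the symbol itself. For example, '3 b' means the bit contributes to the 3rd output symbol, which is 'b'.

Bit 0: prefix='1' (no match yet)
Bit 1: prefix='10' (no match yet)
Bit 2: prefix='101' (no match yet)
Bit 3: prefix='1011' -> emit 'a', reset
Bit 4: prefix='1' (no match yet)
Bit 5: prefix='10' (no match yet)
Bit 6: prefix='100' -> emit 'k', reset

Answer: 1 a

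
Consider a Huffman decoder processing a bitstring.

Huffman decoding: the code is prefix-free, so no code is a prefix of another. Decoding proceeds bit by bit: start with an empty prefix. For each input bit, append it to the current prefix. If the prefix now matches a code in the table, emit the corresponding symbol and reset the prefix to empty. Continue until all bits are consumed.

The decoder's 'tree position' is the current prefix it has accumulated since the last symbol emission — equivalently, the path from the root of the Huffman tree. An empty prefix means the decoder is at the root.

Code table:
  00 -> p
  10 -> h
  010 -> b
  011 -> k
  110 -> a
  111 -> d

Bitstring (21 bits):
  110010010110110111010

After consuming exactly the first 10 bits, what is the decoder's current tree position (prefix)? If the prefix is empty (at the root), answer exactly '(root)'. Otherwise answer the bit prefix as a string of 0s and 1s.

Answer: 1

Derivation:
Bit 0: prefix='1' (no match yet)
Bit 1: prefix='11' (no match yet)
Bit 2: prefix='110' -> emit 'a', reset
Bit 3: prefix='0' (no match yet)
Bit 4: prefix='01' (no match yet)
Bit 5: prefix='010' -> emit 'b', reset
Bit 6: prefix='0' (no match yet)
Bit 7: prefix='01' (no match yet)
Bit 8: prefix='010' -> emit 'b', reset
Bit 9: prefix='1' (no match yet)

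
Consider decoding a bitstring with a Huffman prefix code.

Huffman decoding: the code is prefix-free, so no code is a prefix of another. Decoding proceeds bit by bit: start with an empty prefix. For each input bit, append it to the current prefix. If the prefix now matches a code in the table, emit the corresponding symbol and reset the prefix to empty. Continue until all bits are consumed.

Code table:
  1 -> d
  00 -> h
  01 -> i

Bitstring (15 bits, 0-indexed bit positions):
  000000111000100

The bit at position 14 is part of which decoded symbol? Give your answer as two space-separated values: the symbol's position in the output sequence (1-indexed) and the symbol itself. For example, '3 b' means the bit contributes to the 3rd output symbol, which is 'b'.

Answer: 9 h

Derivation:
Bit 0: prefix='0' (no match yet)
Bit 1: prefix='00' -> emit 'h', reset
Bit 2: prefix='0' (no match yet)
Bit 3: prefix='00' -> emit 'h', reset
Bit 4: prefix='0' (no match yet)
Bit 5: prefix='00' -> emit 'h', reset
Bit 6: prefix='1' -> emit 'd', reset
Bit 7: prefix='1' -> emit 'd', reset
Bit 8: prefix='1' -> emit 'd', reset
Bit 9: prefix='0' (no match yet)
Bit 10: prefix='00' -> emit 'h', reset
Bit 11: prefix='0' (no match yet)
Bit 12: prefix='01' -> emit 'i', reset
Bit 13: prefix='0' (no match yet)
Bit 14: prefix='00' -> emit 'h', reset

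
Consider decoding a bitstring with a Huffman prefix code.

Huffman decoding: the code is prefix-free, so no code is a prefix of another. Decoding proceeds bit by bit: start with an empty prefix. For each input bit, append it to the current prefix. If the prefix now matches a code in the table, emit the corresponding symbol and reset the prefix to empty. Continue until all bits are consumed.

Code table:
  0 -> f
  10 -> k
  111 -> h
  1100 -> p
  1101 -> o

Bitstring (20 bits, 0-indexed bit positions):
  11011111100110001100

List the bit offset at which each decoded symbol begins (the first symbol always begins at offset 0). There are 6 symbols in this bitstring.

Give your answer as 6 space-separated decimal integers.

Answer: 0 4 7 11 15 16

Derivation:
Bit 0: prefix='1' (no match yet)
Bit 1: prefix='11' (no match yet)
Bit 2: prefix='110' (no match yet)
Bit 3: prefix='1101' -> emit 'o', reset
Bit 4: prefix='1' (no match yet)
Bit 5: prefix='11' (no match yet)
Bit 6: prefix='111' -> emit 'h', reset
Bit 7: prefix='1' (no match yet)
Bit 8: prefix='11' (no match yet)
Bit 9: prefix='110' (no match yet)
Bit 10: prefix='1100' -> emit 'p', reset
Bit 11: prefix='1' (no match yet)
Bit 12: prefix='11' (no match yet)
Bit 13: prefix='110' (no match yet)
Bit 14: prefix='1100' -> emit 'p', reset
Bit 15: prefix='0' -> emit 'f', reset
Bit 16: prefix='1' (no match yet)
Bit 17: prefix='11' (no match yet)
Bit 18: prefix='110' (no match yet)
Bit 19: prefix='1100' -> emit 'p', reset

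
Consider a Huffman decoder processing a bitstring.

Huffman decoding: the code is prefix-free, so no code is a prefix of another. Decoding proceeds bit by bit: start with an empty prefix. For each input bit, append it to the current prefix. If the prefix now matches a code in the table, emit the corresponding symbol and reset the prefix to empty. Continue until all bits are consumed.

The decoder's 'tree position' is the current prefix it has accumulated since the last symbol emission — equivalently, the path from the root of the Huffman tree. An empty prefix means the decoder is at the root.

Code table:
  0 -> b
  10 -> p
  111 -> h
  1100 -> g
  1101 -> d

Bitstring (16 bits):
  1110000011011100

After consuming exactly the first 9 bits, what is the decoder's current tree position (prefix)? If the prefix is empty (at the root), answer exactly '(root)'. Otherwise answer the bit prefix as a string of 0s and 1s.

Bit 0: prefix='1' (no match yet)
Bit 1: prefix='11' (no match yet)
Bit 2: prefix='111' -> emit 'h', reset
Bit 3: prefix='0' -> emit 'b', reset
Bit 4: prefix='0' -> emit 'b', reset
Bit 5: prefix='0' -> emit 'b', reset
Bit 6: prefix='0' -> emit 'b', reset
Bit 7: prefix='0' -> emit 'b', reset
Bit 8: prefix='1' (no match yet)

Answer: 1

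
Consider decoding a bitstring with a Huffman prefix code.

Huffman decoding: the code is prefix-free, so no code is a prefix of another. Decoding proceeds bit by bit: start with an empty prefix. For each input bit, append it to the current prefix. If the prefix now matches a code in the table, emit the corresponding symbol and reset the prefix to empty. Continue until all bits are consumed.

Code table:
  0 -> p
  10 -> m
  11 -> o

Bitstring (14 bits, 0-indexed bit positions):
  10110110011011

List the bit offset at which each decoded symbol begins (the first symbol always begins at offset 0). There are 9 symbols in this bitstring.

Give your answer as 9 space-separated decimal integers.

Answer: 0 2 4 5 7 8 9 11 12

Derivation:
Bit 0: prefix='1' (no match yet)
Bit 1: prefix='10' -> emit 'm', reset
Bit 2: prefix='1' (no match yet)
Bit 3: prefix='11' -> emit 'o', reset
Bit 4: prefix='0' -> emit 'p', reset
Bit 5: prefix='1' (no match yet)
Bit 6: prefix='11' -> emit 'o', reset
Bit 7: prefix='0' -> emit 'p', reset
Bit 8: prefix='0' -> emit 'p', reset
Bit 9: prefix='1' (no match yet)
Bit 10: prefix='11' -> emit 'o', reset
Bit 11: prefix='0' -> emit 'p', reset
Bit 12: prefix='1' (no match yet)
Bit 13: prefix='11' -> emit 'o', reset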